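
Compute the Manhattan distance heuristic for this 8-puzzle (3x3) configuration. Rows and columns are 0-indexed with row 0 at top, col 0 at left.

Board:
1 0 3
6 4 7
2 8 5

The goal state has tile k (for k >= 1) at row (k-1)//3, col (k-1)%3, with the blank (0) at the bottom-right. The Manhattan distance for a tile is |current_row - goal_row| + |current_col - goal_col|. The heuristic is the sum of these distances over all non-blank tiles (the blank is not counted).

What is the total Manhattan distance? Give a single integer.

Answer: 11

Derivation:
Tile 1: (0,0)->(0,0) = 0
Tile 3: (0,2)->(0,2) = 0
Tile 6: (1,0)->(1,2) = 2
Tile 4: (1,1)->(1,0) = 1
Tile 7: (1,2)->(2,0) = 3
Tile 2: (2,0)->(0,1) = 3
Tile 8: (2,1)->(2,1) = 0
Tile 5: (2,2)->(1,1) = 2
Sum: 0 + 0 + 2 + 1 + 3 + 3 + 0 + 2 = 11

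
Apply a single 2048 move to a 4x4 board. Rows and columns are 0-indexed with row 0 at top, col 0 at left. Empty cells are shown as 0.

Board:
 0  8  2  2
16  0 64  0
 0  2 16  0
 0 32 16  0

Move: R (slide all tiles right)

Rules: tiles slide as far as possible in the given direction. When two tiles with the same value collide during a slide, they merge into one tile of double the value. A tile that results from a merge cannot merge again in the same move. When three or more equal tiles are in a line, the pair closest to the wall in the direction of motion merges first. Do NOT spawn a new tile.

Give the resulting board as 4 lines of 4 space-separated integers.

Slide right:
row 0: [0, 8, 2, 2] -> [0, 0, 8, 4]
row 1: [16, 0, 64, 0] -> [0, 0, 16, 64]
row 2: [0, 2, 16, 0] -> [0, 0, 2, 16]
row 3: [0, 32, 16, 0] -> [0, 0, 32, 16]

Answer:  0  0  8  4
 0  0 16 64
 0  0  2 16
 0  0 32 16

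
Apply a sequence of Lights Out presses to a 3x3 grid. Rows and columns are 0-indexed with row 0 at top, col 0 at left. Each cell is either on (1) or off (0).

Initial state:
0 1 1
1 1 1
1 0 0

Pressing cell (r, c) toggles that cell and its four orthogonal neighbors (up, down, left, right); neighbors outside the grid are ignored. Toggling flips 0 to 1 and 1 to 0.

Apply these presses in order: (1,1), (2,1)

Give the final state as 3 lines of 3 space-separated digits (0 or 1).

Answer: 0 0 1
0 1 0
0 0 1

Derivation:
After press 1 at (1,1):
0 0 1
0 0 0
1 1 0

After press 2 at (2,1):
0 0 1
0 1 0
0 0 1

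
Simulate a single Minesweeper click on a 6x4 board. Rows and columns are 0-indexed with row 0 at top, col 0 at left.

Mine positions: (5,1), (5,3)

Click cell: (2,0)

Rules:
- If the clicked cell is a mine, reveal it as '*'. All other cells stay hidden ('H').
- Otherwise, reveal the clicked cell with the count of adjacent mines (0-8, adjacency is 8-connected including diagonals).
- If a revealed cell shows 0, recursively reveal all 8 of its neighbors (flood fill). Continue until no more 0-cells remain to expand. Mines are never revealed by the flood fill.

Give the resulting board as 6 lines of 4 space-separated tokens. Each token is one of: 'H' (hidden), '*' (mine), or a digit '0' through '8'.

0 0 0 0
0 0 0 0
0 0 0 0
0 0 0 0
1 1 2 1
H H H H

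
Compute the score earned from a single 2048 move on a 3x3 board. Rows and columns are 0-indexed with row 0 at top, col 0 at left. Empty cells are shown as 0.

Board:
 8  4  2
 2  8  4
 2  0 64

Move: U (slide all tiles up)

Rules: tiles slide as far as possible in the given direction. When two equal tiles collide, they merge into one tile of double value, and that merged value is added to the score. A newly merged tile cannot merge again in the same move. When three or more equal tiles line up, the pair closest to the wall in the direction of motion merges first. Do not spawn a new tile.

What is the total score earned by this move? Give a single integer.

Answer: 4

Derivation:
Slide up:
col 0: [8, 2, 2] -> [8, 4, 0]  score +4 (running 4)
col 1: [4, 8, 0] -> [4, 8, 0]  score +0 (running 4)
col 2: [2, 4, 64] -> [2, 4, 64]  score +0 (running 4)
Board after move:
 8  4  2
 4  8  4
 0  0 64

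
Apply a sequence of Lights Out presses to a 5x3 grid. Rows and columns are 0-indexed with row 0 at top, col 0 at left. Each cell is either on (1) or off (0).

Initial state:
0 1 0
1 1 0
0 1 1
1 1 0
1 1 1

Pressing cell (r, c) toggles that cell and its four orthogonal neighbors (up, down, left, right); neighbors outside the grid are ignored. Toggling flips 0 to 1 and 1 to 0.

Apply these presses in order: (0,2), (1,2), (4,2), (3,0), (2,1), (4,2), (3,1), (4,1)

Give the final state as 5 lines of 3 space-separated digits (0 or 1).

After press 1 at (0,2):
0 0 1
1 1 1
0 1 1
1 1 0
1 1 1

After press 2 at (1,2):
0 0 0
1 0 0
0 1 0
1 1 0
1 1 1

After press 3 at (4,2):
0 0 0
1 0 0
0 1 0
1 1 1
1 0 0

After press 4 at (3,0):
0 0 0
1 0 0
1 1 0
0 0 1
0 0 0

After press 5 at (2,1):
0 0 0
1 1 0
0 0 1
0 1 1
0 0 0

After press 6 at (4,2):
0 0 0
1 1 0
0 0 1
0 1 0
0 1 1

After press 7 at (3,1):
0 0 0
1 1 0
0 1 1
1 0 1
0 0 1

After press 8 at (4,1):
0 0 0
1 1 0
0 1 1
1 1 1
1 1 0

Answer: 0 0 0
1 1 0
0 1 1
1 1 1
1 1 0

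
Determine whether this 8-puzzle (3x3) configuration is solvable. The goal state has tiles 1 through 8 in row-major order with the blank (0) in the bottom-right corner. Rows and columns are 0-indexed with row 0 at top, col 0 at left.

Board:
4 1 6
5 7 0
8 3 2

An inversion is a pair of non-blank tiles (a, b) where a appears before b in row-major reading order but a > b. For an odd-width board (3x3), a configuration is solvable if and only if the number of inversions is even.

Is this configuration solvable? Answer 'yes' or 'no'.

Answer: no

Derivation:
Inversions (pairs i<j in row-major order where tile[i] > tile[j] > 0): 13
13 is odd, so the puzzle is not solvable.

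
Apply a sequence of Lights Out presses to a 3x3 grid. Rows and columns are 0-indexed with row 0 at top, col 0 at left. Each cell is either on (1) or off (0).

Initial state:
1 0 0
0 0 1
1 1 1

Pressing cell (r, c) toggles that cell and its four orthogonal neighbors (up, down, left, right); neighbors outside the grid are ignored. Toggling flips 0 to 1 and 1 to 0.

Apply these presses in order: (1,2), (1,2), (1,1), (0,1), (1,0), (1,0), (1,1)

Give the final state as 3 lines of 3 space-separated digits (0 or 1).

Answer: 0 1 1
0 1 1
1 1 1

Derivation:
After press 1 at (1,2):
1 0 1
0 1 0
1 1 0

After press 2 at (1,2):
1 0 0
0 0 1
1 1 1

After press 3 at (1,1):
1 1 0
1 1 0
1 0 1

After press 4 at (0,1):
0 0 1
1 0 0
1 0 1

After press 5 at (1,0):
1 0 1
0 1 0
0 0 1

After press 6 at (1,0):
0 0 1
1 0 0
1 0 1

After press 7 at (1,1):
0 1 1
0 1 1
1 1 1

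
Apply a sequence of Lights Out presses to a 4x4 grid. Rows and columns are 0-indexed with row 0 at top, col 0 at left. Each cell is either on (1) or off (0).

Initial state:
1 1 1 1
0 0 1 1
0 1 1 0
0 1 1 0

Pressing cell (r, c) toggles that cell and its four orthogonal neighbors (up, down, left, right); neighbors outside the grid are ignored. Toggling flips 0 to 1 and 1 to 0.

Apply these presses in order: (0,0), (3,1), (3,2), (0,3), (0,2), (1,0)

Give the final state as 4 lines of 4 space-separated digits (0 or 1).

Answer: 1 1 1 1
0 1 0 0
1 0 0 0
1 1 1 1

Derivation:
After press 1 at (0,0):
0 0 1 1
1 0 1 1
0 1 1 0
0 1 1 0

After press 2 at (3,1):
0 0 1 1
1 0 1 1
0 0 1 0
1 0 0 0

After press 3 at (3,2):
0 0 1 1
1 0 1 1
0 0 0 0
1 1 1 1

After press 4 at (0,3):
0 0 0 0
1 0 1 0
0 0 0 0
1 1 1 1

After press 5 at (0,2):
0 1 1 1
1 0 0 0
0 0 0 0
1 1 1 1

After press 6 at (1,0):
1 1 1 1
0 1 0 0
1 0 0 0
1 1 1 1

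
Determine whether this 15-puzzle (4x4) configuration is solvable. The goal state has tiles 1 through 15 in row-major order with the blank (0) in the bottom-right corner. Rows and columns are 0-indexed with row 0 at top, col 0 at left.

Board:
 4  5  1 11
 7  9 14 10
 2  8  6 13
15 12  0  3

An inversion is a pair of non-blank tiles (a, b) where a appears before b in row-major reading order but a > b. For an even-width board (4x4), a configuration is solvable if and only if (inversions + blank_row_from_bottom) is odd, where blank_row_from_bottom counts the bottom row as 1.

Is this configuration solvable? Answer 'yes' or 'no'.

Inversions: 39
Blank is in row 3 (0-indexed from top), which is row 1 counting from the bottom (bottom = 1).
39 + 1 = 40, which is even, so the puzzle is not solvable.

Answer: no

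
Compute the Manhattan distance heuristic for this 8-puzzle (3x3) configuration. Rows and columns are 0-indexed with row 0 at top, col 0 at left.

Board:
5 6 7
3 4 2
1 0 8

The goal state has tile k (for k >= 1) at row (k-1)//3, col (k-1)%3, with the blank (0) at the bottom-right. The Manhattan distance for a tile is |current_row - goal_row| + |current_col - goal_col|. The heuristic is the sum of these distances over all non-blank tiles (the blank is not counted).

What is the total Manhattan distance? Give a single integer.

Answer: 17

Derivation:
Tile 5: (0,0)->(1,1) = 2
Tile 6: (0,1)->(1,2) = 2
Tile 7: (0,2)->(2,0) = 4
Tile 3: (1,0)->(0,2) = 3
Tile 4: (1,1)->(1,0) = 1
Tile 2: (1,2)->(0,1) = 2
Tile 1: (2,0)->(0,0) = 2
Tile 8: (2,2)->(2,1) = 1
Sum: 2 + 2 + 4 + 3 + 1 + 2 + 2 + 1 = 17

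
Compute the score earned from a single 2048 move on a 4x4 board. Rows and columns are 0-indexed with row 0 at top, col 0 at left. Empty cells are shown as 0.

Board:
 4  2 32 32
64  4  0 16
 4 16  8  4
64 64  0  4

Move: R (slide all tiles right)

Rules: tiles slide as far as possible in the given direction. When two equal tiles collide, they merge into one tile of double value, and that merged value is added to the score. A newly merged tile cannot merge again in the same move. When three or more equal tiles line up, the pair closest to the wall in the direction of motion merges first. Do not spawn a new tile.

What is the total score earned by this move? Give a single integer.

Slide right:
row 0: [4, 2, 32, 32] -> [0, 4, 2, 64]  score +64 (running 64)
row 1: [64, 4, 0, 16] -> [0, 64, 4, 16]  score +0 (running 64)
row 2: [4, 16, 8, 4] -> [4, 16, 8, 4]  score +0 (running 64)
row 3: [64, 64, 0, 4] -> [0, 0, 128, 4]  score +128 (running 192)
Board after move:
  0   4   2  64
  0  64   4  16
  4  16   8   4
  0   0 128   4

Answer: 192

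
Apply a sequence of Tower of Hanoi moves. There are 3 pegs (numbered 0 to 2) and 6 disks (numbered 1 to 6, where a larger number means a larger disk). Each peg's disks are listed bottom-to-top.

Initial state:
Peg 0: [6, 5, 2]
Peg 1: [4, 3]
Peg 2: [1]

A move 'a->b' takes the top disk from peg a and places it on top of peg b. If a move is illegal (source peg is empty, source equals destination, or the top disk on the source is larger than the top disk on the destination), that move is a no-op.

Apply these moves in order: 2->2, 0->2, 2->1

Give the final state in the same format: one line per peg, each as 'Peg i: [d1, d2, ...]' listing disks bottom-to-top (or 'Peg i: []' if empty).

Answer: Peg 0: [6, 5, 2]
Peg 1: [4, 3, 1]
Peg 2: []

Derivation:
After move 1 (2->2):
Peg 0: [6, 5, 2]
Peg 1: [4, 3]
Peg 2: [1]

After move 2 (0->2):
Peg 0: [6, 5, 2]
Peg 1: [4, 3]
Peg 2: [1]

After move 3 (2->1):
Peg 0: [6, 5, 2]
Peg 1: [4, 3, 1]
Peg 2: []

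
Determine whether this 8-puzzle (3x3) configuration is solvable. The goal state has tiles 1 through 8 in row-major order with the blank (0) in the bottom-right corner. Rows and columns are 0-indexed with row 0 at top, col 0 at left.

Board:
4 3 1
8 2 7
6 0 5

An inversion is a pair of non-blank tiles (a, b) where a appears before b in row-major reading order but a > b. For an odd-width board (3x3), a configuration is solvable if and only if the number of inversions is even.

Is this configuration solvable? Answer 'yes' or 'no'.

Inversions (pairs i<j in row-major order where tile[i] > tile[j] > 0): 12
12 is even, so the puzzle is solvable.

Answer: yes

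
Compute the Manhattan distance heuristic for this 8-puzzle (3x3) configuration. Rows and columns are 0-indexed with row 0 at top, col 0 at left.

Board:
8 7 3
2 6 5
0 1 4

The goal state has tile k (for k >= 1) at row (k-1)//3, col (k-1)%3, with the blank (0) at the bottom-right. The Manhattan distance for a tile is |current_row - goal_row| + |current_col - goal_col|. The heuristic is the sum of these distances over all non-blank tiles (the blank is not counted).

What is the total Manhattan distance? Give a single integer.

Tile 8: (0,0)->(2,1) = 3
Tile 7: (0,1)->(2,0) = 3
Tile 3: (0,2)->(0,2) = 0
Tile 2: (1,0)->(0,1) = 2
Tile 6: (1,1)->(1,2) = 1
Tile 5: (1,2)->(1,1) = 1
Tile 1: (2,1)->(0,0) = 3
Tile 4: (2,2)->(1,0) = 3
Sum: 3 + 3 + 0 + 2 + 1 + 1 + 3 + 3 = 16

Answer: 16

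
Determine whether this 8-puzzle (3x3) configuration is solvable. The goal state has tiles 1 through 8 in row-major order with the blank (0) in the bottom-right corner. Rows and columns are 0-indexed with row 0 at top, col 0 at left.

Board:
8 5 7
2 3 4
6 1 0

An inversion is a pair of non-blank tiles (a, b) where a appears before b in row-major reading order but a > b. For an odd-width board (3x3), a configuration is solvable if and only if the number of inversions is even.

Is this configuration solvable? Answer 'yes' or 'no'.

Inversions (pairs i<j in row-major order where tile[i] > tile[j] > 0): 20
20 is even, so the puzzle is solvable.

Answer: yes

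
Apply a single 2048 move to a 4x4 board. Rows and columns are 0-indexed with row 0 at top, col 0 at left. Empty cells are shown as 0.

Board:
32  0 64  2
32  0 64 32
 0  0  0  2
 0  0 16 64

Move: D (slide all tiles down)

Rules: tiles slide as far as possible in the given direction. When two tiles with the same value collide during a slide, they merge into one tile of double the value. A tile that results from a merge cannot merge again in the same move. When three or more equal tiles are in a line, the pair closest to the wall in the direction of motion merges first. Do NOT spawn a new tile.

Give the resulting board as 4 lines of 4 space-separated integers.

Slide down:
col 0: [32, 32, 0, 0] -> [0, 0, 0, 64]
col 1: [0, 0, 0, 0] -> [0, 0, 0, 0]
col 2: [64, 64, 0, 16] -> [0, 0, 128, 16]
col 3: [2, 32, 2, 64] -> [2, 32, 2, 64]

Answer:   0   0   0   2
  0   0   0  32
  0   0 128   2
 64   0  16  64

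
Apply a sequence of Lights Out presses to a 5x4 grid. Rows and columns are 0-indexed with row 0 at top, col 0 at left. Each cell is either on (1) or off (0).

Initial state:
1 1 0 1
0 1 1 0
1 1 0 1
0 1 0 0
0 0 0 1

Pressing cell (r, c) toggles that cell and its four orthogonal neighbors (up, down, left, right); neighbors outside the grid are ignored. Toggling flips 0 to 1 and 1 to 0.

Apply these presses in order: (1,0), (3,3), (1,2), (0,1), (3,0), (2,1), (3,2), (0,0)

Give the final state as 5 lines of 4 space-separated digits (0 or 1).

Answer: 0 1 0 1
0 1 0 1
0 0 1 0
1 0 0 0
1 0 1 0

Derivation:
After press 1 at (1,0):
0 1 0 1
1 0 1 0
0 1 0 1
0 1 0 0
0 0 0 1

After press 2 at (3,3):
0 1 0 1
1 0 1 0
0 1 0 0
0 1 1 1
0 0 0 0

After press 3 at (1,2):
0 1 1 1
1 1 0 1
0 1 1 0
0 1 1 1
0 0 0 0

After press 4 at (0,1):
1 0 0 1
1 0 0 1
0 1 1 0
0 1 1 1
0 0 0 0

After press 5 at (3,0):
1 0 0 1
1 0 0 1
1 1 1 0
1 0 1 1
1 0 0 0

After press 6 at (2,1):
1 0 0 1
1 1 0 1
0 0 0 0
1 1 1 1
1 0 0 0

After press 7 at (3,2):
1 0 0 1
1 1 0 1
0 0 1 0
1 0 0 0
1 0 1 0

After press 8 at (0,0):
0 1 0 1
0 1 0 1
0 0 1 0
1 0 0 0
1 0 1 0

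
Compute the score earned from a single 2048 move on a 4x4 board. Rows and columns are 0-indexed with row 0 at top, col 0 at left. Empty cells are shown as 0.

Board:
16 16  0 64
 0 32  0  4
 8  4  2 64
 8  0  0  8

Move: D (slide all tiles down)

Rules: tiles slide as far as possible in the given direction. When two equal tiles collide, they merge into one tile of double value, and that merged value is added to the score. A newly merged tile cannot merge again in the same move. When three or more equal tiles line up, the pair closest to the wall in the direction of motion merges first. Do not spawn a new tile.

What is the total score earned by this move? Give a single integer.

Answer: 16

Derivation:
Slide down:
col 0: [16, 0, 8, 8] -> [0, 0, 16, 16]  score +16 (running 16)
col 1: [16, 32, 4, 0] -> [0, 16, 32, 4]  score +0 (running 16)
col 2: [0, 0, 2, 0] -> [0, 0, 0, 2]  score +0 (running 16)
col 3: [64, 4, 64, 8] -> [64, 4, 64, 8]  score +0 (running 16)
Board after move:
 0  0  0 64
 0 16  0  4
16 32  0 64
16  4  2  8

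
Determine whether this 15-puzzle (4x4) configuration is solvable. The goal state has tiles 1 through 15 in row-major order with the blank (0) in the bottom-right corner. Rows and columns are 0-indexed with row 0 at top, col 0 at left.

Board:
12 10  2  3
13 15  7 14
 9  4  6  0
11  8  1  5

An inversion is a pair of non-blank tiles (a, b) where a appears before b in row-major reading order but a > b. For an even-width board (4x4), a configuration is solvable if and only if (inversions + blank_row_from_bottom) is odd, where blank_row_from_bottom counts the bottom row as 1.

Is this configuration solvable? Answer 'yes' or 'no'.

Inversions: 63
Blank is in row 2 (0-indexed from top), which is row 2 counting from the bottom (bottom = 1).
63 + 2 = 65, which is odd, so the puzzle is solvable.

Answer: yes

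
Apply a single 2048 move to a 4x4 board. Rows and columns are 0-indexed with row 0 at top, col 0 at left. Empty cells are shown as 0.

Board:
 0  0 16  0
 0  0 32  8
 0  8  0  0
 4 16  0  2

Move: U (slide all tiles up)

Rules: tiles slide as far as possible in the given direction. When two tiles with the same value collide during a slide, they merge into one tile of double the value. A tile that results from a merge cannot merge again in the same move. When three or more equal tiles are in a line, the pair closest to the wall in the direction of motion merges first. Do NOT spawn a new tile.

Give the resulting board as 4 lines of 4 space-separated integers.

Answer:  4  8 16  8
 0 16 32  2
 0  0  0  0
 0  0  0  0

Derivation:
Slide up:
col 0: [0, 0, 0, 4] -> [4, 0, 0, 0]
col 1: [0, 0, 8, 16] -> [8, 16, 0, 0]
col 2: [16, 32, 0, 0] -> [16, 32, 0, 0]
col 3: [0, 8, 0, 2] -> [8, 2, 0, 0]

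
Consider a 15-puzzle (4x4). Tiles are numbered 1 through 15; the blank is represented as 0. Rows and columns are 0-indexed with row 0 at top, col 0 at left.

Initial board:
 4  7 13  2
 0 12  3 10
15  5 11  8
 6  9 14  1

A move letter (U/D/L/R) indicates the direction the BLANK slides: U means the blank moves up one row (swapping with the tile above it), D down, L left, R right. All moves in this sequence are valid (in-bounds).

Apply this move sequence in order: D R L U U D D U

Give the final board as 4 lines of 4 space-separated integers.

After move 1 (D):
 4  7 13  2
15 12  3 10
 0  5 11  8
 6  9 14  1

After move 2 (R):
 4  7 13  2
15 12  3 10
 5  0 11  8
 6  9 14  1

After move 3 (L):
 4  7 13  2
15 12  3 10
 0  5 11  8
 6  9 14  1

After move 4 (U):
 4  7 13  2
 0 12  3 10
15  5 11  8
 6  9 14  1

After move 5 (U):
 0  7 13  2
 4 12  3 10
15  5 11  8
 6  9 14  1

After move 6 (D):
 4  7 13  2
 0 12  3 10
15  5 11  8
 6  9 14  1

After move 7 (D):
 4  7 13  2
15 12  3 10
 0  5 11  8
 6  9 14  1

After move 8 (U):
 4  7 13  2
 0 12  3 10
15  5 11  8
 6  9 14  1

Answer:  4  7 13  2
 0 12  3 10
15  5 11  8
 6  9 14  1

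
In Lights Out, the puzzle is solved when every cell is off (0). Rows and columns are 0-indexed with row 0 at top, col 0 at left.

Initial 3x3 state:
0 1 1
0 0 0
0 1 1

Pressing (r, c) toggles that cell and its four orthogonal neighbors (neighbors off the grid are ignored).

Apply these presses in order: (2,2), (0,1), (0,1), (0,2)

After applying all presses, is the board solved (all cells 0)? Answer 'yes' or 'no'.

After press 1 at (2,2):
0 1 1
0 0 1
0 0 0

After press 2 at (0,1):
1 0 0
0 1 1
0 0 0

After press 3 at (0,1):
0 1 1
0 0 1
0 0 0

After press 4 at (0,2):
0 0 0
0 0 0
0 0 0

Lights still on: 0

Answer: yes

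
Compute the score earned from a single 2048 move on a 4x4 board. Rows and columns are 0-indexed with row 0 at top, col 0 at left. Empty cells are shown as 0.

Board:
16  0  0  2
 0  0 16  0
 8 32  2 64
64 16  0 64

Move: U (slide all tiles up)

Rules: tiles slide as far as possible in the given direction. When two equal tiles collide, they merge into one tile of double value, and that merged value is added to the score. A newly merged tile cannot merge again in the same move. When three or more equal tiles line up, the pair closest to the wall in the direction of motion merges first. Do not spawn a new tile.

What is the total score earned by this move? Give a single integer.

Slide up:
col 0: [16, 0, 8, 64] -> [16, 8, 64, 0]  score +0 (running 0)
col 1: [0, 0, 32, 16] -> [32, 16, 0, 0]  score +0 (running 0)
col 2: [0, 16, 2, 0] -> [16, 2, 0, 0]  score +0 (running 0)
col 3: [2, 0, 64, 64] -> [2, 128, 0, 0]  score +128 (running 128)
Board after move:
 16  32  16   2
  8  16   2 128
 64   0   0   0
  0   0   0   0

Answer: 128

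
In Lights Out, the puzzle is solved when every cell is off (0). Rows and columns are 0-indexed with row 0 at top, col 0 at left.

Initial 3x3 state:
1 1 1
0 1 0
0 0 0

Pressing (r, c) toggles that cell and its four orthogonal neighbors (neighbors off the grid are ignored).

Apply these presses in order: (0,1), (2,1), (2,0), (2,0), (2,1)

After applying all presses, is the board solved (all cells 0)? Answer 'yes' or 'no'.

Answer: yes

Derivation:
After press 1 at (0,1):
0 0 0
0 0 0
0 0 0

After press 2 at (2,1):
0 0 0
0 1 0
1 1 1

After press 3 at (2,0):
0 0 0
1 1 0
0 0 1

After press 4 at (2,0):
0 0 0
0 1 0
1 1 1

After press 5 at (2,1):
0 0 0
0 0 0
0 0 0

Lights still on: 0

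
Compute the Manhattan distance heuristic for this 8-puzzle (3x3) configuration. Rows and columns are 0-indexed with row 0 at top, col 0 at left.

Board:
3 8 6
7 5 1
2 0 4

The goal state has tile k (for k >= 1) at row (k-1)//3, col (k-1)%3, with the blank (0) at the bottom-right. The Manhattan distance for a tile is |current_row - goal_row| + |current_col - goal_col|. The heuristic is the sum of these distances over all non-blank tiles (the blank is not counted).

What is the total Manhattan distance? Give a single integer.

Tile 3: (0,0)->(0,2) = 2
Tile 8: (0,1)->(2,1) = 2
Tile 6: (0,2)->(1,2) = 1
Tile 7: (1,0)->(2,0) = 1
Tile 5: (1,1)->(1,1) = 0
Tile 1: (1,2)->(0,0) = 3
Tile 2: (2,0)->(0,1) = 3
Tile 4: (2,2)->(1,0) = 3
Sum: 2 + 2 + 1 + 1 + 0 + 3 + 3 + 3 = 15

Answer: 15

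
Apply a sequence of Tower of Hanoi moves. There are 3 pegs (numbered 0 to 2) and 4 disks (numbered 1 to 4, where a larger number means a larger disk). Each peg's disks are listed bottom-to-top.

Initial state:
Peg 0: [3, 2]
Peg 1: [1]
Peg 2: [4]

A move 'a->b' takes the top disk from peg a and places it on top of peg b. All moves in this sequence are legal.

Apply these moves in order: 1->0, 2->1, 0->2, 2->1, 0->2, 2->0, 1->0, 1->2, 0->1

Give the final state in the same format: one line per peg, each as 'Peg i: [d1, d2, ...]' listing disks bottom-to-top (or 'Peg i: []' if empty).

After move 1 (1->0):
Peg 0: [3, 2, 1]
Peg 1: []
Peg 2: [4]

After move 2 (2->1):
Peg 0: [3, 2, 1]
Peg 1: [4]
Peg 2: []

After move 3 (0->2):
Peg 0: [3, 2]
Peg 1: [4]
Peg 2: [1]

After move 4 (2->1):
Peg 0: [3, 2]
Peg 1: [4, 1]
Peg 2: []

After move 5 (0->2):
Peg 0: [3]
Peg 1: [4, 1]
Peg 2: [2]

After move 6 (2->0):
Peg 0: [3, 2]
Peg 1: [4, 1]
Peg 2: []

After move 7 (1->0):
Peg 0: [3, 2, 1]
Peg 1: [4]
Peg 2: []

After move 8 (1->2):
Peg 0: [3, 2, 1]
Peg 1: []
Peg 2: [4]

After move 9 (0->1):
Peg 0: [3, 2]
Peg 1: [1]
Peg 2: [4]

Answer: Peg 0: [3, 2]
Peg 1: [1]
Peg 2: [4]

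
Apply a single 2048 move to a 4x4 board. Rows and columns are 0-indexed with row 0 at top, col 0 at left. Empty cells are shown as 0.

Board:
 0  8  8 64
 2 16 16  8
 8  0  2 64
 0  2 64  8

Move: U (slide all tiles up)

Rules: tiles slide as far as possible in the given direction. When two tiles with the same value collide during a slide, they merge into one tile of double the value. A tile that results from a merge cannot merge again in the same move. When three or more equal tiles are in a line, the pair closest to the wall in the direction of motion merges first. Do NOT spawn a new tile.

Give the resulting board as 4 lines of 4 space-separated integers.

Slide up:
col 0: [0, 2, 8, 0] -> [2, 8, 0, 0]
col 1: [8, 16, 0, 2] -> [8, 16, 2, 0]
col 2: [8, 16, 2, 64] -> [8, 16, 2, 64]
col 3: [64, 8, 64, 8] -> [64, 8, 64, 8]

Answer:  2  8  8 64
 8 16 16  8
 0  2  2 64
 0  0 64  8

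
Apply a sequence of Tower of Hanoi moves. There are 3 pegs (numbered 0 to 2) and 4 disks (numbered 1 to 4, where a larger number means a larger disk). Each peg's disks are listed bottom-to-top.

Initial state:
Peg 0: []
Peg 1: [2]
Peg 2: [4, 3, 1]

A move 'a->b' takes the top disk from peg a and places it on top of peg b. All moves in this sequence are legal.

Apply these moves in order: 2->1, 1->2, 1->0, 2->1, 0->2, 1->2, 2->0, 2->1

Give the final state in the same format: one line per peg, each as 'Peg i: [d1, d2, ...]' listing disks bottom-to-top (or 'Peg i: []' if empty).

After move 1 (2->1):
Peg 0: []
Peg 1: [2, 1]
Peg 2: [4, 3]

After move 2 (1->2):
Peg 0: []
Peg 1: [2]
Peg 2: [4, 3, 1]

After move 3 (1->0):
Peg 0: [2]
Peg 1: []
Peg 2: [4, 3, 1]

After move 4 (2->1):
Peg 0: [2]
Peg 1: [1]
Peg 2: [4, 3]

After move 5 (0->2):
Peg 0: []
Peg 1: [1]
Peg 2: [4, 3, 2]

After move 6 (1->2):
Peg 0: []
Peg 1: []
Peg 2: [4, 3, 2, 1]

After move 7 (2->0):
Peg 0: [1]
Peg 1: []
Peg 2: [4, 3, 2]

After move 8 (2->1):
Peg 0: [1]
Peg 1: [2]
Peg 2: [4, 3]

Answer: Peg 0: [1]
Peg 1: [2]
Peg 2: [4, 3]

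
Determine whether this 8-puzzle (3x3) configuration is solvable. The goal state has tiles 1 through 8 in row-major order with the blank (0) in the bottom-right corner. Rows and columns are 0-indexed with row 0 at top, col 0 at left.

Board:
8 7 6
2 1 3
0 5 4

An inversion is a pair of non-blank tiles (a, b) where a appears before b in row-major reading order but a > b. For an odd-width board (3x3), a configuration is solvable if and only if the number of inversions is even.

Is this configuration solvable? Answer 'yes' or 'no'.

Inversions (pairs i<j in row-major order where tile[i] > tile[j] > 0): 20
20 is even, so the puzzle is solvable.

Answer: yes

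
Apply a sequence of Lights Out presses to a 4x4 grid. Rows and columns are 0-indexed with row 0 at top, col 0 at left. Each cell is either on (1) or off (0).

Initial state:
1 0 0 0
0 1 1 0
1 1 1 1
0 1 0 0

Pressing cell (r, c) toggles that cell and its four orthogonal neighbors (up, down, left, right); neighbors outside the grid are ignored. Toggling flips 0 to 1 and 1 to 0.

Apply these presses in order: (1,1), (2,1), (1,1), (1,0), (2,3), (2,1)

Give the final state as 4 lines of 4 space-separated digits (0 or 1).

After press 1 at (1,1):
1 1 0 0
1 0 0 0
1 0 1 1
0 1 0 0

After press 2 at (2,1):
1 1 0 0
1 1 0 0
0 1 0 1
0 0 0 0

After press 3 at (1,1):
1 0 0 0
0 0 1 0
0 0 0 1
0 0 0 0

After press 4 at (1,0):
0 0 0 0
1 1 1 0
1 0 0 1
0 0 0 0

After press 5 at (2,3):
0 0 0 0
1 1 1 1
1 0 1 0
0 0 0 1

After press 6 at (2,1):
0 0 0 0
1 0 1 1
0 1 0 0
0 1 0 1

Answer: 0 0 0 0
1 0 1 1
0 1 0 0
0 1 0 1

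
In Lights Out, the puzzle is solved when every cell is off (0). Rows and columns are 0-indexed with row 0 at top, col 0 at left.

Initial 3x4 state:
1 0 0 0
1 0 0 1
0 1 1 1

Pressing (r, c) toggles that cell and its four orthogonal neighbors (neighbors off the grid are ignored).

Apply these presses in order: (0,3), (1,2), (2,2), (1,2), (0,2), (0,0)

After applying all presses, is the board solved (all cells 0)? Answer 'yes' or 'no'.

Answer: yes

Derivation:
After press 1 at (0,3):
1 0 1 1
1 0 0 0
0 1 1 1

After press 2 at (1,2):
1 0 0 1
1 1 1 1
0 1 0 1

After press 3 at (2,2):
1 0 0 1
1 1 0 1
0 0 1 0

After press 4 at (1,2):
1 0 1 1
1 0 1 0
0 0 0 0

After press 5 at (0,2):
1 1 0 0
1 0 0 0
0 0 0 0

After press 6 at (0,0):
0 0 0 0
0 0 0 0
0 0 0 0

Lights still on: 0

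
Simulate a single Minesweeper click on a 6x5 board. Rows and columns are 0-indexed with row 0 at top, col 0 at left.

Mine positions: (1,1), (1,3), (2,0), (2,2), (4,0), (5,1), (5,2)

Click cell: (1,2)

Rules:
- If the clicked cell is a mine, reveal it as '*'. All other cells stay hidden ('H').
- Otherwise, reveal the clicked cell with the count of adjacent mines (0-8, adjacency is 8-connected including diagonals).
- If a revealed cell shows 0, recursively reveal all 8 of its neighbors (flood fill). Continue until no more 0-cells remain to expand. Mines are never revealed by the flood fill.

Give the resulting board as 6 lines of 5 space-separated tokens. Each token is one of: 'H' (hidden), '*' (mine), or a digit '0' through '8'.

H H H H H
H H 3 H H
H H H H H
H H H H H
H H H H H
H H H H H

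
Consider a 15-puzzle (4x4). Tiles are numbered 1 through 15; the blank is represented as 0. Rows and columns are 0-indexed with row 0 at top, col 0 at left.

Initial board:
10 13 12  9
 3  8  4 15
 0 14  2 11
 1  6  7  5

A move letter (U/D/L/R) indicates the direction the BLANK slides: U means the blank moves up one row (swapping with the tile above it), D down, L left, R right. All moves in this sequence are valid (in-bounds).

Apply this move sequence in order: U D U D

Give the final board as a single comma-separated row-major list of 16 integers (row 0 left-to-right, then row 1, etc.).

After move 1 (U):
10 13 12  9
 0  8  4 15
 3 14  2 11
 1  6  7  5

After move 2 (D):
10 13 12  9
 3  8  4 15
 0 14  2 11
 1  6  7  5

After move 3 (U):
10 13 12  9
 0  8  4 15
 3 14  2 11
 1  6  7  5

After move 4 (D):
10 13 12  9
 3  8  4 15
 0 14  2 11
 1  6  7  5

Answer: 10, 13, 12, 9, 3, 8, 4, 15, 0, 14, 2, 11, 1, 6, 7, 5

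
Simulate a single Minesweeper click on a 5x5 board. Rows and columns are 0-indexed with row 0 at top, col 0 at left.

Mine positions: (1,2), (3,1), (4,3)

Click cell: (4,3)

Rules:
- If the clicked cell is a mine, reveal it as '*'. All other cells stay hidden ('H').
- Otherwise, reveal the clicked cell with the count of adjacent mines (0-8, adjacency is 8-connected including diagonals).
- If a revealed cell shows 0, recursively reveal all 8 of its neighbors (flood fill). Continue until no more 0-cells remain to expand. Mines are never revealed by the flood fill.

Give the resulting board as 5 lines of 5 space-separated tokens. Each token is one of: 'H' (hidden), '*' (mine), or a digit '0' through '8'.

H H H H H
H H H H H
H H H H H
H H H H H
H H H * H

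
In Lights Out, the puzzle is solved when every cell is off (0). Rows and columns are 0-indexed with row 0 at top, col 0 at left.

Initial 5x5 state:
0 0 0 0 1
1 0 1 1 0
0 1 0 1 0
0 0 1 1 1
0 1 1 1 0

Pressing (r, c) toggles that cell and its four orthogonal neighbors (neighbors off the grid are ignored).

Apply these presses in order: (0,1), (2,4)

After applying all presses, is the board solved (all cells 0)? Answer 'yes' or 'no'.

Answer: no

Derivation:
After press 1 at (0,1):
1 1 1 0 1
1 1 1 1 0
0 1 0 1 0
0 0 1 1 1
0 1 1 1 0

After press 2 at (2,4):
1 1 1 0 1
1 1 1 1 1
0 1 0 0 1
0 0 1 1 0
0 1 1 1 0

Lights still on: 16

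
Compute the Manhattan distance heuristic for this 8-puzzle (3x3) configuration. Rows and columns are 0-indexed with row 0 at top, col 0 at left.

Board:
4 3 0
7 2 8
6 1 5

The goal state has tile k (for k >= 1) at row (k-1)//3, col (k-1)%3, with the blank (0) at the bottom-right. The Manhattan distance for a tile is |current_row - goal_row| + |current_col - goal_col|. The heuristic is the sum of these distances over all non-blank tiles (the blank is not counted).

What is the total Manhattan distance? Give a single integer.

Answer: 14

Derivation:
Tile 4: (0,0)->(1,0) = 1
Tile 3: (0,1)->(0,2) = 1
Tile 7: (1,0)->(2,0) = 1
Tile 2: (1,1)->(0,1) = 1
Tile 8: (1,2)->(2,1) = 2
Tile 6: (2,0)->(1,2) = 3
Tile 1: (2,1)->(0,0) = 3
Tile 5: (2,2)->(1,1) = 2
Sum: 1 + 1 + 1 + 1 + 2 + 3 + 3 + 2 = 14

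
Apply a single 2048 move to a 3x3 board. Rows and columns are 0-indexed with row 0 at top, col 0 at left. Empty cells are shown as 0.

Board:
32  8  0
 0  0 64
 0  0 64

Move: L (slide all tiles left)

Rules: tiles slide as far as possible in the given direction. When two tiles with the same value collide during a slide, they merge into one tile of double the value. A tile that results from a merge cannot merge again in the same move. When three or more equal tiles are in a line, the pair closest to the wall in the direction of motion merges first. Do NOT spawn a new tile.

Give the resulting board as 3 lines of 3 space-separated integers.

Answer: 32  8  0
64  0  0
64  0  0

Derivation:
Slide left:
row 0: [32, 8, 0] -> [32, 8, 0]
row 1: [0, 0, 64] -> [64, 0, 0]
row 2: [0, 0, 64] -> [64, 0, 0]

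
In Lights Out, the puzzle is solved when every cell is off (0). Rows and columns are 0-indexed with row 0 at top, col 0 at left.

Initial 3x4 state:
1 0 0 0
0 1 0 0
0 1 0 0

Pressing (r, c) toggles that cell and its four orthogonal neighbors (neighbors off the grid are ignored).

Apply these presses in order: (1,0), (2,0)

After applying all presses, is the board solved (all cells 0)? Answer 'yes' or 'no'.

Answer: yes

Derivation:
After press 1 at (1,0):
0 0 0 0
1 0 0 0
1 1 0 0

After press 2 at (2,0):
0 0 0 0
0 0 0 0
0 0 0 0

Lights still on: 0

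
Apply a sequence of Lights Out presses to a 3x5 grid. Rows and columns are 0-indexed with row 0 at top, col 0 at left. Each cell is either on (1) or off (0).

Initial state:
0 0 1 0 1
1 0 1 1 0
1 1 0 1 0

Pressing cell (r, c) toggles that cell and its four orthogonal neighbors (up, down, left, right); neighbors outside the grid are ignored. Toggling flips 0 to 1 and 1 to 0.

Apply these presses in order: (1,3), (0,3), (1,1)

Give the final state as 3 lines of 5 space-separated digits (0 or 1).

Answer: 0 1 0 0 0
0 1 1 1 1
1 0 0 0 0

Derivation:
After press 1 at (1,3):
0 0 1 1 1
1 0 0 0 1
1 1 0 0 0

After press 2 at (0,3):
0 0 0 0 0
1 0 0 1 1
1 1 0 0 0

After press 3 at (1,1):
0 1 0 0 0
0 1 1 1 1
1 0 0 0 0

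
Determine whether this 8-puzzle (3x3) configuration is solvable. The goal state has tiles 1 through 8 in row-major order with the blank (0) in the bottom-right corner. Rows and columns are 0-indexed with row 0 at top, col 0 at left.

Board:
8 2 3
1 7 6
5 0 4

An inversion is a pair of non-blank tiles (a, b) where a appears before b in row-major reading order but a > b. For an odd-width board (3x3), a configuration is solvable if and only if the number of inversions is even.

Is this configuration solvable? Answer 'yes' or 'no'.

Inversions (pairs i<j in row-major order where tile[i] > tile[j] > 0): 15
15 is odd, so the puzzle is not solvable.

Answer: no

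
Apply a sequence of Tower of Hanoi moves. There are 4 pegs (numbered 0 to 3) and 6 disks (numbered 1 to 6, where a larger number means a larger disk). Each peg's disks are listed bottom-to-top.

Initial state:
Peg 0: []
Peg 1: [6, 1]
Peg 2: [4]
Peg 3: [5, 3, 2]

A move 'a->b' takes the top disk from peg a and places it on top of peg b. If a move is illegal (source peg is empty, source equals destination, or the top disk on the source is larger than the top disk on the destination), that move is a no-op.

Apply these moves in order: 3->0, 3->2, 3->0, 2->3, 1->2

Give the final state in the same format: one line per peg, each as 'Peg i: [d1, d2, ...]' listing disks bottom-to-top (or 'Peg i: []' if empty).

After move 1 (3->0):
Peg 0: [2]
Peg 1: [6, 1]
Peg 2: [4]
Peg 3: [5, 3]

After move 2 (3->2):
Peg 0: [2]
Peg 1: [6, 1]
Peg 2: [4, 3]
Peg 3: [5]

After move 3 (3->0):
Peg 0: [2]
Peg 1: [6, 1]
Peg 2: [4, 3]
Peg 3: [5]

After move 4 (2->3):
Peg 0: [2]
Peg 1: [6, 1]
Peg 2: [4]
Peg 3: [5, 3]

After move 5 (1->2):
Peg 0: [2]
Peg 1: [6]
Peg 2: [4, 1]
Peg 3: [5, 3]

Answer: Peg 0: [2]
Peg 1: [6]
Peg 2: [4, 1]
Peg 3: [5, 3]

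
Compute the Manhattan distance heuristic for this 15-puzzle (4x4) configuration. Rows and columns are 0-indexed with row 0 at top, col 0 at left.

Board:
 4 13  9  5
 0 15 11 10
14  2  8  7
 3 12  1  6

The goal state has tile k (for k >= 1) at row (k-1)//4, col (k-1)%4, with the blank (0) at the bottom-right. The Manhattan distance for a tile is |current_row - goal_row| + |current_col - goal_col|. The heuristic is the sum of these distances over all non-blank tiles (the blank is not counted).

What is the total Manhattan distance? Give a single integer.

Answer: 47

Derivation:
Tile 4: at (0,0), goal (0,3), distance |0-0|+|0-3| = 3
Tile 13: at (0,1), goal (3,0), distance |0-3|+|1-0| = 4
Tile 9: at (0,2), goal (2,0), distance |0-2|+|2-0| = 4
Tile 5: at (0,3), goal (1,0), distance |0-1|+|3-0| = 4
Tile 15: at (1,1), goal (3,2), distance |1-3|+|1-2| = 3
Tile 11: at (1,2), goal (2,2), distance |1-2|+|2-2| = 1
Tile 10: at (1,3), goal (2,1), distance |1-2|+|3-1| = 3
Tile 14: at (2,0), goal (3,1), distance |2-3|+|0-1| = 2
Tile 2: at (2,1), goal (0,1), distance |2-0|+|1-1| = 2
Tile 8: at (2,2), goal (1,3), distance |2-1|+|2-3| = 2
Tile 7: at (2,3), goal (1,2), distance |2-1|+|3-2| = 2
Tile 3: at (3,0), goal (0,2), distance |3-0|+|0-2| = 5
Tile 12: at (3,1), goal (2,3), distance |3-2|+|1-3| = 3
Tile 1: at (3,2), goal (0,0), distance |3-0|+|2-0| = 5
Tile 6: at (3,3), goal (1,1), distance |3-1|+|3-1| = 4
Sum: 3 + 4 + 4 + 4 + 3 + 1 + 3 + 2 + 2 + 2 + 2 + 5 + 3 + 5 + 4 = 47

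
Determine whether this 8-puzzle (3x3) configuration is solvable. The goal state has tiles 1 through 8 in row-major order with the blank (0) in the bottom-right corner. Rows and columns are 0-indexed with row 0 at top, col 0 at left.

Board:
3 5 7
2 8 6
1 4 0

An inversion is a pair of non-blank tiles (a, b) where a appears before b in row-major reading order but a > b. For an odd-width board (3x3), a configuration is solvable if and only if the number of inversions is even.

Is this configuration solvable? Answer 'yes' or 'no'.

Answer: no

Derivation:
Inversions (pairs i<j in row-major order where tile[i] > tile[j] > 0): 15
15 is odd, so the puzzle is not solvable.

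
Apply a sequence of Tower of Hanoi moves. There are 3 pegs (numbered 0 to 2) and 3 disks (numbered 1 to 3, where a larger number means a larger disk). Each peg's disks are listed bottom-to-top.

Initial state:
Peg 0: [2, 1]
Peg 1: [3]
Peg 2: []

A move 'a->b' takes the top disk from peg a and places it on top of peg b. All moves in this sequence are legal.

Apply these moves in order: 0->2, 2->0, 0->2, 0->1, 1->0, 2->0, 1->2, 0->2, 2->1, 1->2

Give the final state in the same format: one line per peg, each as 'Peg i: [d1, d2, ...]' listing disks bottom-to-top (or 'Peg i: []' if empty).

After move 1 (0->2):
Peg 0: [2]
Peg 1: [3]
Peg 2: [1]

After move 2 (2->0):
Peg 0: [2, 1]
Peg 1: [3]
Peg 2: []

After move 3 (0->2):
Peg 0: [2]
Peg 1: [3]
Peg 2: [1]

After move 4 (0->1):
Peg 0: []
Peg 1: [3, 2]
Peg 2: [1]

After move 5 (1->0):
Peg 0: [2]
Peg 1: [3]
Peg 2: [1]

After move 6 (2->0):
Peg 0: [2, 1]
Peg 1: [3]
Peg 2: []

After move 7 (1->2):
Peg 0: [2, 1]
Peg 1: []
Peg 2: [3]

After move 8 (0->2):
Peg 0: [2]
Peg 1: []
Peg 2: [3, 1]

After move 9 (2->1):
Peg 0: [2]
Peg 1: [1]
Peg 2: [3]

After move 10 (1->2):
Peg 0: [2]
Peg 1: []
Peg 2: [3, 1]

Answer: Peg 0: [2]
Peg 1: []
Peg 2: [3, 1]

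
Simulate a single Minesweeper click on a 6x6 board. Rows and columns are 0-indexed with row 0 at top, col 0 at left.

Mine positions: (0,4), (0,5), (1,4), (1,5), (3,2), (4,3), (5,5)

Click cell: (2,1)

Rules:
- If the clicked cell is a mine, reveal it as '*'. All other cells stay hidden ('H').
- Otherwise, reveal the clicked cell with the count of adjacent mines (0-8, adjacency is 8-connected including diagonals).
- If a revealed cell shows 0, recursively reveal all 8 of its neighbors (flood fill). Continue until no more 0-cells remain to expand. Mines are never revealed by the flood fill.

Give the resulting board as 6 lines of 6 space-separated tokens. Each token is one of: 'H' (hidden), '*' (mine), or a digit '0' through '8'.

H H H H H H
H H H H H H
H 1 H H H H
H H H H H H
H H H H H H
H H H H H H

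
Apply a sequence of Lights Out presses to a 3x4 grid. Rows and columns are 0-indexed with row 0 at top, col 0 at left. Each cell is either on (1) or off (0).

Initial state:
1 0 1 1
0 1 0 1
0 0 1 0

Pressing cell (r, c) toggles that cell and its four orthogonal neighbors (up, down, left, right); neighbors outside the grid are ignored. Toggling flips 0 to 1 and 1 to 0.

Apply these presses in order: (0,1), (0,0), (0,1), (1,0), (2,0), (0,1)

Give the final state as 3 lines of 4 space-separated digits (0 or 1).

Answer: 0 0 0 1
1 1 0 1
0 1 1 0

Derivation:
After press 1 at (0,1):
0 1 0 1
0 0 0 1
0 0 1 0

After press 2 at (0,0):
1 0 0 1
1 0 0 1
0 0 1 0

After press 3 at (0,1):
0 1 1 1
1 1 0 1
0 0 1 0

After press 4 at (1,0):
1 1 1 1
0 0 0 1
1 0 1 0

After press 5 at (2,0):
1 1 1 1
1 0 0 1
0 1 1 0

After press 6 at (0,1):
0 0 0 1
1 1 0 1
0 1 1 0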